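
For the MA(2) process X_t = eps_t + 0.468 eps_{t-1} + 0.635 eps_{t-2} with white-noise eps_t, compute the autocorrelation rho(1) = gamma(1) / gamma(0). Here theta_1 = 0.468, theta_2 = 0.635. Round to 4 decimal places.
\rho(1) = 0.4717

For an MA(q) process with theta_0 = 1, the autocovariance is
  gamma(k) = sigma^2 * sum_{i=0..q-k} theta_i * theta_{i+k},
and rho(k) = gamma(k) / gamma(0). Sigma^2 cancels.
  numerator   = (1)*(0.468) + (0.468)*(0.635) = 0.76518.
  denominator = (1)^2 + (0.468)^2 + (0.635)^2 = 1.622249.
  rho(1) = 0.76518 / 1.622249 = 0.4717.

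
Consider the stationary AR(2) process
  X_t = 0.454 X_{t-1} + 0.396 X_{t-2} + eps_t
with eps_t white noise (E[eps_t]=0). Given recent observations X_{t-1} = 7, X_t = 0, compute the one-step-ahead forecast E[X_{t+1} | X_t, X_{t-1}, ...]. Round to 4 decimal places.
E[X_{t+1} \mid \mathcal F_t] = 2.7720

For an AR(p) model X_t = c + sum_i phi_i X_{t-i} + eps_t, the
one-step-ahead conditional mean is
  E[X_{t+1} | X_t, ...] = c + sum_i phi_i X_{t+1-i}.
Substitute known values:
  E[X_{t+1} | ...] = (0.454) * (0) + (0.396) * (7)
                   = 2.7720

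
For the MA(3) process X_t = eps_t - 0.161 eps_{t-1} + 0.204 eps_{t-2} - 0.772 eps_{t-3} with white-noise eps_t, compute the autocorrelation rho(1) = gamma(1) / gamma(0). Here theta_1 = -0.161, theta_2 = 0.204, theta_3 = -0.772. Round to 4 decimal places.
\rho(1) = -0.2112

For an MA(q) process with theta_0 = 1, the autocovariance is
  gamma(k) = sigma^2 * sum_{i=0..q-k} theta_i * theta_{i+k},
and rho(k) = gamma(k) / gamma(0). Sigma^2 cancels.
  numerator   = (1)*(-0.161) + (-0.161)*(0.204) + (0.204)*(-0.772) = -0.351332.
  denominator = (1)^2 + (-0.161)^2 + (0.204)^2 + (-0.772)^2 = 1.663521.
  rho(1) = -0.351332 / 1.663521 = -0.2112.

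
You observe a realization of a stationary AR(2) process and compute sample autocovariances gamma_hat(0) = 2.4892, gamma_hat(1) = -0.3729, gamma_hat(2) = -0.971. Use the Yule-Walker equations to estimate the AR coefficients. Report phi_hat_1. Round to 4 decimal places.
\hat\phi_{1} = -0.2130

The Yule-Walker equations for an AR(p) process read, in matrix form,
  Gamma_p phi = r_p,   with   (Gamma_p)_{ij} = gamma(|i - j|),
                       (r_p)_i = gamma(i),   i,j = 1..p.
Substitute the sample gammas (Toeplitz matrix and right-hand side of size 2):
  Gamma_p = [[2.4892, -0.3729], [-0.3729, 2.4892]]
  r_p     = [-0.3729, -0.971]
Written out:
  2.4892 phi_1 - 0.3729 phi_2 = -0.3729
  -0.3729 phi_1 + 2.4892 phi_2 = -0.971
Solve by Cramer's rule:
  det = gamma(0)^2 - gamma(1)^2 = (2.4892)^2 - (-0.3729)^2 = 6.19611664 - 0.13905441 = 6.05706223
  phi_hat_1 = [gamma(1) gamma(0) - gamma(1) gamma(2)] / det = [(-0.3729)(2.4892) - (-0.3729)(-0.971)] / 6.05706223 = -1.29030858 / 6.05706223 = -0.213
  phi_hat_2 = [gamma(0) gamma(2) - gamma(1)^2] / det = [(2.4892)(-0.971) - (-0.3729)^2] / 6.05706223 = -2.55606761 / 6.05706223 = -0.422
So phi_hat = [-0.2130, -0.4220].
Therefore phi_hat_1 = -0.2130.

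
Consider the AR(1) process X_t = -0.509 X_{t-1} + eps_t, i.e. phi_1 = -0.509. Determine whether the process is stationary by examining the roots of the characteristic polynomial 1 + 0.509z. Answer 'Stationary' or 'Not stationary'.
\text{Stationary}

The AR(p) characteristic polynomial is P(z) = 1 + 0.509z.
Stationarity requires all roots to lie outside the unit circle, i.e. |z| > 1 for every root.
This is linear in z: 1 + (0.509) z = 0  =>  z = -1/(0.509) = -1.964637,  |z| = 1.964637.
Moduli of all roots: 1.9646.
All moduli strictly greater than 1? Yes.
Verdict: Stationary.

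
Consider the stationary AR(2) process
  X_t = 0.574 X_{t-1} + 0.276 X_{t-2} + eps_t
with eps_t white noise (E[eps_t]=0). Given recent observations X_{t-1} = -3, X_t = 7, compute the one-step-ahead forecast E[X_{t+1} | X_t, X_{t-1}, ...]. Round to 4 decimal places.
E[X_{t+1} \mid \mathcal F_t] = 3.1900

For an AR(p) model X_t = c + sum_i phi_i X_{t-i} + eps_t, the
one-step-ahead conditional mean is
  E[X_{t+1} | X_t, ...] = c + sum_i phi_i X_{t+1-i}.
Substitute known values:
  E[X_{t+1} | ...] = (0.574) * (7) + (0.276) * (-3)
                   = 3.1900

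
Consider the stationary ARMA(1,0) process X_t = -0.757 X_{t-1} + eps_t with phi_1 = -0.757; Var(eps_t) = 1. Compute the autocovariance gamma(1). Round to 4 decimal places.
\gamma(1) = -1.7730

Multiply the model equation by X_{t-k} and take expectations. With theta_0 = psi_0 = 1 and psi_j the MA(infinity) weights, this gives
  gamma(k) - sum_i phi_i gamma(k-i) = c_k,
  c_k = sigma^2 * sum_{j=k..q} theta_j psi_{j-k}   (c_k = 0 for k > q),
using gamma(-m) = gamma(m).
Pure AR (q = 0): c_0 = sigma^2 = 1, c_k = 0 for k >= 1.
Equations for k = 0 and k = 1 (AR order 1):
  gamma(0) = phi_1 gamma(1) + c_0
  gamma(1) = phi_1 gamma(0) + c_1
Substituting the second into the first: gamma(0) (1 - phi_1^2) = c_0 + phi_1 c_1, so
  gamma(0) = c_0 / (1 - phi_1^2) = 1 / (1 - (-0.757)^2) = 1 / 0.426951 = 2.342189.
  gamma(1) = phi_1 gamma(0) = (-0.757)(2.342189) = -1.773037.
Therefore gamma(1) = -1.7730 (to 4 decimal places).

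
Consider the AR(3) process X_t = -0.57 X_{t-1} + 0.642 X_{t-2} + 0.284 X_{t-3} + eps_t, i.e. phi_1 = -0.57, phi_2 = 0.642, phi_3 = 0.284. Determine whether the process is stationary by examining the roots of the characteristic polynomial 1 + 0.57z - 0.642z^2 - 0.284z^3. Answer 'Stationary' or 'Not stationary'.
\text{Stationary}

The AR(p) characteristic polynomial is P(z) = 1 + 0.57z - 0.642z^2 - 0.284z^3.
Stationarity requires all roots to lie outside the unit circle, i.e. |z| > 1 for every root.
Degree 3: look for a simple real root z0 first, then factor out (1 - z/z0) and solve the remaining quadratic.
Testing z0 = -2.5: P(-2.5) = 1 + (0.57)(-2.5) + (-0.642)(-2.5)^2 + (-0.284)(-2.5)^3
  = 1 + (-1.425) + (-4.0125) + (4.4375) = 0.  So z_0 = -2.5 is a root, |z_0| = 2.5.
Divide out the factor (1 + 0.4 z) = (1 - z/z0) (since 1/z0 = -0.4):
  P(z) = (1 + 0.4 z)(1 + (0.17) z + (-0.71) z^2)
  [check: z-coef 0.17 - (-0.4) = 0.57; z^2-coef -0.71 - (-0.4)(0.17) = -0.642; z^3-coef -(-0.4)(-0.71) = -0.284.]
Remaining roots from the quadratic factor 1 + (0.17) z + (-0.71) z^2:
  Set 1 + (0.17) z + (-0.71) z^2 = 0, i.e. a z^2 + b z + c = 0 with a = -0.71, b = 0.17, c = 1.
  Discriminant D = b^2 - 4ac = (0.17)^2 - 4*(-0.71)*1 = 0.0289 - (-2.84) = 2.8689.
  D >= 0, so the roots are real: z = (-b +/- sqrt(D)) / (2a) = (-0.17 +/- 1.693783) / (-1.42).
    z_1 = (-0.17 + 1.693783) / (-1.42) = -1.0731,   |z_1| = 1.0731.
    z_2 = (-0.17 - 1.693783) / (-1.42) = 1.3125,   |z_2| = 1.3125.
Moduli of all roots: 2.5000, 1.0731, 1.3125.
All moduli strictly greater than 1? Yes.
Verdict: Stationary.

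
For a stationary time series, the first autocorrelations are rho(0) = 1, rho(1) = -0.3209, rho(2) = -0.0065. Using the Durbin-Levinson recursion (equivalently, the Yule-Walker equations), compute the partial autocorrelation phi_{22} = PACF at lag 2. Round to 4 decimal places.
\phi_{22} = -0.1220

The PACF at lag k is phi_{kk}, the last component of the solution
to the Yule-Walker system G_k phi = r_k where
  (G_k)_{ij} = rho(|i - j|), (r_k)_i = rho(i), i,j = 1..k.
Equivalently, Durbin-Levinson gives phi_{kk} iteratively:
  phi_{11} = rho(1)
  phi_{kk} = [rho(k) - sum_{j=1..k-1} phi_{k-1,j} rho(k-j)]
            / [1 - sum_{j=1..k-1} phi_{k-1,j} rho(j)],
  phi_{k,j} = phi_{k-1,j} - phi_{kk} phi_{k-1,k-j},  j = 1..k-1.
Step k = 1:
  phi_11 = rho(1) = -0.3209.
Step k = 2:
  phi_22 = [rho(2) - phi_11 rho(1)] / [1 - phi_11 rho(1)] = [-0.0065 - (-0.3209)(-0.3209)] / [1 - (-0.3209)(-0.3209)]
         = -0.10947681 / 0.89702319 = -0.122.
Therefore phi_{22} = -0.1220.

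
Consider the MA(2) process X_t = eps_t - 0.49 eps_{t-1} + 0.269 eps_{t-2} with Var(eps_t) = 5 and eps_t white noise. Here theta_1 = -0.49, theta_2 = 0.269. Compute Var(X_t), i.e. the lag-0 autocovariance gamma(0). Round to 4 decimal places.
\gamma(0) = 6.5623

For an MA(q) process X_t = eps_t + sum_i theta_i eps_{t-i} with
Var(eps_t) = sigma^2, the variance is
  gamma(0) = sigma^2 * (1 + sum_i theta_i^2).
  sum_i theta_i^2 = (-0.49)^2 + (0.269)^2 = 0.2401 + 0.072361 = 0.312461.
  gamma(0) = 5 * (1 + 0.312461) = 5 * 1.312461 = 6.562305, which rounds to 6.5623.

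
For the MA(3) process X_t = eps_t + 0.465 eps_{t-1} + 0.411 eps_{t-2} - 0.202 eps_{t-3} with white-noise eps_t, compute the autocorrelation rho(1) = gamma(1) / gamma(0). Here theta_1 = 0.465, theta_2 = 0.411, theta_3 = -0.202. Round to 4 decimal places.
\rho(1) = 0.4019

For an MA(q) process with theta_0 = 1, the autocovariance is
  gamma(k) = sigma^2 * sum_{i=0..q-k} theta_i * theta_{i+k},
and rho(k) = gamma(k) / gamma(0). Sigma^2 cancels.
  numerator   = (1)*(0.465) + (0.465)*(0.411) + (0.411)*(-0.202) = 0.573093.
  denominator = (1)^2 + (0.465)^2 + (0.411)^2 + (-0.202)^2 = 1.42595.
  rho(1) = 0.573093 / 1.42595 = 0.4019.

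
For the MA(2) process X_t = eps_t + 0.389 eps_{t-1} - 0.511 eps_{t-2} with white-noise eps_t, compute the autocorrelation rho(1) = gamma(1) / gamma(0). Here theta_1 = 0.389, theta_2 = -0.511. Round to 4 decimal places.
\rho(1) = 0.1347

For an MA(q) process with theta_0 = 1, the autocovariance is
  gamma(k) = sigma^2 * sum_{i=0..q-k} theta_i * theta_{i+k},
and rho(k) = gamma(k) / gamma(0). Sigma^2 cancels.
  numerator   = (1)*(0.389) + (0.389)*(-0.511) = 0.190221.
  denominator = (1)^2 + (0.389)^2 + (-0.511)^2 = 1.412442.
  rho(1) = 0.190221 / 1.412442 = 0.1347.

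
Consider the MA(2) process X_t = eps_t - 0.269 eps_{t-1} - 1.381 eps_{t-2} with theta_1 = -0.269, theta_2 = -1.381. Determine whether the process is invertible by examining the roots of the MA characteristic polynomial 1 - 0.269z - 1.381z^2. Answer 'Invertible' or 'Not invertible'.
\text{Not invertible}

The MA(q) characteristic polynomial is P(z) = 1 - 0.269z - 1.381z^2.
Invertibility requires all roots to lie outside the unit circle, i.e. |z| > 1 for every root.
Set 1 + (-0.269) z + (-1.381) z^2 = 0, i.e. a z^2 + b z + c = 0 with a = -1.381, b = -0.269, c = 1.
Discriminant D = b^2 - 4ac = (-0.269)^2 - 4*(-1.381)*1 = 0.072361 - (-5.524) = 5.596361.
D >= 0, so the roots are real: z = (-b +/- sqrt(D)) / (2a) = (0.269 +/- 2.365663) / (-2.762).
  z_1 = (0.269 + 2.365663) / (-2.762) = -0.9539,   |z_1| = 0.9539.
  z_2 = (0.269 - 2.365663) / (-2.762) = 0.7591,   |z_2| = 0.7591.
Moduli of all roots: 0.9539, 0.7591.
All moduli strictly greater than 1? No.
Verdict: Not invertible.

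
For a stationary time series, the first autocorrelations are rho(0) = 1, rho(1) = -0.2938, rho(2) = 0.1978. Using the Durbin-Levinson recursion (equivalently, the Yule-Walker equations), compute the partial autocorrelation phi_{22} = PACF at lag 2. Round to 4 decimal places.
\phi_{22} = 0.1220

The PACF at lag k is phi_{kk}, the last component of the solution
to the Yule-Walker system G_k phi = r_k where
  (G_k)_{ij} = rho(|i - j|), (r_k)_i = rho(i), i,j = 1..k.
Equivalently, Durbin-Levinson gives phi_{kk} iteratively:
  phi_{11} = rho(1)
  phi_{kk} = [rho(k) - sum_{j=1..k-1} phi_{k-1,j} rho(k-j)]
            / [1 - sum_{j=1..k-1} phi_{k-1,j} rho(j)],
  phi_{k,j} = phi_{k-1,j} - phi_{kk} phi_{k-1,k-j},  j = 1..k-1.
Step k = 1:
  phi_11 = rho(1) = -0.2938.
Step k = 2:
  phi_22 = [rho(2) - phi_11 rho(1)] / [1 - phi_11 rho(1)] = [0.1978 - (-0.2938)(-0.2938)] / [1 - (-0.2938)(-0.2938)]
         = 0.11148156 / 0.91368156 = 0.122.
Therefore phi_{22} = 0.1220.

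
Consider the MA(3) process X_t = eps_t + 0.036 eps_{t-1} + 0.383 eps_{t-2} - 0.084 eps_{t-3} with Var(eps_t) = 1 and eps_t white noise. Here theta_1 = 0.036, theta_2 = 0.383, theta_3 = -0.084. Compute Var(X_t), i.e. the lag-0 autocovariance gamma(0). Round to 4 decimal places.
\gamma(0) = 1.1550

For an MA(q) process X_t = eps_t + sum_i theta_i eps_{t-i} with
Var(eps_t) = sigma^2, the variance is
  gamma(0) = sigma^2 * (1 + sum_i theta_i^2).
  sum_i theta_i^2 = (0.036)^2 + (0.383)^2 + (-0.084)^2 = 0.001296 + 0.146689 + 0.007056 = 0.155041.
  gamma(0) = 1 * (1 + 0.155041) = 1 * 1.155041 = 1.155041, which rounds to 1.1550.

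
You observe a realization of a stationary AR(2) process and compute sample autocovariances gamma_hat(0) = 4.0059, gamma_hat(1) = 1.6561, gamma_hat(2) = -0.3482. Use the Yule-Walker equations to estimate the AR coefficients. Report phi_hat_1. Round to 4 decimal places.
\hat\phi_{1} = 0.5420

The Yule-Walker equations for an AR(p) process read, in matrix form,
  Gamma_p phi = r_p,   with   (Gamma_p)_{ij} = gamma(|i - j|),
                       (r_p)_i = gamma(i),   i,j = 1..p.
Substitute the sample gammas (Toeplitz matrix and right-hand side of size 2):
  Gamma_p = [[4.0059, 1.6561], [1.6561, 4.0059]]
  r_p     = [1.6561, -0.3482]
Written out:
  4.0059 phi_1 + 1.6561 phi_2 = 1.6561
  1.6561 phi_1 + 4.0059 phi_2 = -0.3482
Solve by Cramer's rule:
  det = gamma(0)^2 - gamma(1)^2 = (4.0059)^2 - (1.6561)^2 = 16.04723481 - 2.74266721 = 13.3045676
  phi_hat_1 = [gamma(1) gamma(0) - gamma(1) gamma(2)] / det = [(1.6561)(4.0059) - (1.6561)(-0.3482)] / 13.3045676 = 7.21082501 / 13.3045676 = 0.542
  phi_hat_2 = [gamma(0) gamma(2) - gamma(1)^2] / det = [(4.0059)(-0.3482) - (1.6561)^2] / 13.3045676 = -4.13752159 / 13.3045676 = -0.311
So phi_hat = [0.5420, -0.3110].
Therefore phi_hat_1 = 0.5420.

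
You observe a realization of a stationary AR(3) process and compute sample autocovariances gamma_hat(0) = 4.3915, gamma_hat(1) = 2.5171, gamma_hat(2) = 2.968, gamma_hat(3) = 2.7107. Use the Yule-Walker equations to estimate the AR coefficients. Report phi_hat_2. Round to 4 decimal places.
\hat\phi_{2} = 0.4420

The Yule-Walker equations for an AR(p) process read, in matrix form,
  Gamma_p phi = r_p,   with   (Gamma_p)_{ij} = gamma(|i - j|),
                       (r_p)_i = gamma(i),   i,j = 1..p.
Substitute the sample gammas (Toeplitz matrix and right-hand side of size 3):
  Gamma_p = [[4.3915, 2.5171, 2.968], [2.5171, 4.3915, 2.5171], [2.968, 2.5171, 4.3915]]
  r_p     = [2.5171, 2.968, 2.7107]
Written out (R1..R3):
  (R1) 4.3915 phi_1 + 2.5171 phi_2 + 2.968 phi_3 = 2.5171
  (R2) 2.5171 phi_1 + 4.3915 phi_2 + 2.5171 phi_3 = 2.968
  (R3) 2.968 phi_1 + 2.5171 phi_2 + 4.3915 phi_3 = 2.7107
Gaussian elimination:
  R2 <- R2 - (2.5171/4.3915) R1 = R2 - (0.573175) R1:  2.94876 phi_2 + 0.815915 phi_3 = 1.52526
  R3 <- R3 - (2.968/4.3915) R1 = R3 - (0.675851) R1:  0.815915 phi_2 + 2.385574 phi_3 = 1.009515
  R3 <- R3 - (0.815915/2.94876) R2 = R3 - (0.276698) R2:  2.159812 phi_3 = 0.587479
Back-substitution:
  phi_hat_3 = 0.587479 / 2.159812 = 0.272005
  phi_hat_2 = (1.52526 - (0.815915)(0.272005)) / 2.94876 = 0.441992
  phi_hat_1 = (2.5171 - (2.5171)(0.441992) - (2.968)(0.272005)) / 4.3915 = 0.136002
So phi_hat = [0.1360, 0.4420, 0.2720].
Therefore phi_hat_2 = 0.4420.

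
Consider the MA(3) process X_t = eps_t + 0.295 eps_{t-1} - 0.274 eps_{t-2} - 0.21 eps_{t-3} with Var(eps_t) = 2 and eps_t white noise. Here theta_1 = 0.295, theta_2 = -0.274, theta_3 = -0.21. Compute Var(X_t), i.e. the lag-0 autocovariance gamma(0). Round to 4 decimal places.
\gamma(0) = 2.4124

For an MA(q) process X_t = eps_t + sum_i theta_i eps_{t-i} with
Var(eps_t) = sigma^2, the variance is
  gamma(0) = sigma^2 * (1 + sum_i theta_i^2).
  sum_i theta_i^2 = (0.295)^2 + (-0.274)^2 + (-0.21)^2 = 0.087025 + 0.075076 + 0.0441 = 0.206201.
  gamma(0) = 2 * (1 + 0.206201) = 2 * 1.206201 = 2.412402, which rounds to 2.4124.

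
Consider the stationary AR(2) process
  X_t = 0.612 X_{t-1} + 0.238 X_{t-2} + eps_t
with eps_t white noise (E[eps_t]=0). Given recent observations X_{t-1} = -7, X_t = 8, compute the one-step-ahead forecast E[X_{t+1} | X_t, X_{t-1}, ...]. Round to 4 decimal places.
E[X_{t+1} \mid \mathcal F_t] = 3.2300

For an AR(p) model X_t = c + sum_i phi_i X_{t-i} + eps_t, the
one-step-ahead conditional mean is
  E[X_{t+1} | X_t, ...] = c + sum_i phi_i X_{t+1-i}.
Substitute known values:
  E[X_{t+1} | ...] = (0.612) * (8) + (0.238) * (-7)
                   = 3.2300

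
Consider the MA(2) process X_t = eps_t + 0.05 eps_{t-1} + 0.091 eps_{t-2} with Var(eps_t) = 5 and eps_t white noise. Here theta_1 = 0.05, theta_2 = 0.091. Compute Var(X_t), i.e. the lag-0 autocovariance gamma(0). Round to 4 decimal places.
\gamma(0) = 5.0539

For an MA(q) process X_t = eps_t + sum_i theta_i eps_{t-i} with
Var(eps_t) = sigma^2, the variance is
  gamma(0) = sigma^2 * (1 + sum_i theta_i^2).
  sum_i theta_i^2 = (0.05)^2 + (0.091)^2 = 0.0025 + 0.008281 = 0.010781.
  gamma(0) = 5 * (1 + 0.010781) = 5 * 1.010781 = 5.053905, which rounds to 5.0539.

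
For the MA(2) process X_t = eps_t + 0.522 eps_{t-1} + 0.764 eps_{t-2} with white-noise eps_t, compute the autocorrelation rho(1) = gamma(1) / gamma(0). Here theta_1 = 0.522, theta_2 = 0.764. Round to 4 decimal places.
\rho(1) = 0.4961

For an MA(q) process with theta_0 = 1, the autocovariance is
  gamma(k) = sigma^2 * sum_{i=0..q-k} theta_i * theta_{i+k},
and rho(k) = gamma(k) / gamma(0). Sigma^2 cancels.
  numerator   = (1)*(0.522) + (0.522)*(0.764) = 0.920808.
  denominator = (1)^2 + (0.522)^2 + (0.764)^2 = 1.85618.
  rho(1) = 0.920808 / 1.85618 = 0.4961.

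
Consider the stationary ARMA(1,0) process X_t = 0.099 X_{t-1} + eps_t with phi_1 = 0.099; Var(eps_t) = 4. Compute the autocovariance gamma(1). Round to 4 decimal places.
\gamma(1) = 0.3999

Multiply the model equation by X_{t-k} and take expectations. With theta_0 = psi_0 = 1 and psi_j the MA(infinity) weights, this gives
  gamma(k) - sum_i phi_i gamma(k-i) = c_k,
  c_k = sigma^2 * sum_{j=k..q} theta_j psi_{j-k}   (c_k = 0 for k > q),
using gamma(-m) = gamma(m).
Pure AR (q = 0): c_0 = sigma^2 = 4, c_k = 0 for k >= 1.
Equations for k = 0 and k = 1 (AR order 1):
  gamma(0) = phi_1 gamma(1) + c_0
  gamma(1) = phi_1 gamma(0) + c_1
Substituting the second into the first: gamma(0) (1 - phi_1^2) = c_0 + phi_1 c_1, so
  gamma(0) = c_0 / (1 - phi_1^2) = 4 / (1 - (0.099)^2) = 4 / 0.990199 = 4.039592.
  gamma(1) = phi_1 gamma(0) = (0.099)(4.039592) = 0.39992.
Therefore gamma(1) = 0.3999 (to 4 decimal places).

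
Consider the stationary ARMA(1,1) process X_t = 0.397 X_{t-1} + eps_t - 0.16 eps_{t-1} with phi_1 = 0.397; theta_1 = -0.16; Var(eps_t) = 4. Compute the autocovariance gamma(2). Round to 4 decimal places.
\gamma(2) = 0.4184

Multiply the model equation by X_{t-k} and take expectations. With theta_0 = psi_0 = 1 and psi_j the MA(infinity) weights, this gives
  gamma(k) - sum_i phi_i gamma(k-i) = c_k,
  c_k = sigma^2 * sum_{j=k..q} theta_j psi_{j-k}   (c_k = 0 for k > q),
using gamma(-m) = gamma(m).
psi-weights needed (psi_j = theta_j + sum_i phi_i psi_{j-i}):
  psi_1 = theta_1 + phi_1 = -0.16 + (0.397) = 0.237
Right-hand sides:
  c_0 = sigma^2 (1 + theta_1 psi_1) = 4 * (1 + (-0.16)(0.237)) = 4 * 0.96208 = 3.84832
  c_1 = sigma^2 theta_1 = 4 * (-0.16) = -0.64
  c_2 = 0
Equations for k = 0 and k = 1 (AR order 1):
  gamma(0) = phi_1 gamma(1) + c_0
  gamma(1) = phi_1 gamma(0) + c_1
Substituting the second into the first: gamma(0) (1 - phi_1^2) = c_0 + phi_1 c_1, so
  gamma(0) = (c_0 + phi_1 c_1) / (1 - phi_1^2) = (3.84832 + (0.397)(-0.64)) / (1 - (0.397)^2) = 3.59424 / 0.842391 = 4.266712.
  gamma(1) = phi_1 gamma(0) + c_1 = (0.397)(4.266712) + (-0.64) = 1.053885.
For k = 2 (> q): gamma(2) = phi_1 gamma(1) = (0.397)(1.053885) = 0.418392.
Therefore gamma(2) = 0.4184 (to 4 decimal places).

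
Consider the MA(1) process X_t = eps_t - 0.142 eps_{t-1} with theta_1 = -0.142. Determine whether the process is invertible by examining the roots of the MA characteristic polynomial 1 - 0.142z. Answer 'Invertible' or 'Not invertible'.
\text{Invertible}

The MA(q) characteristic polynomial is P(z) = 1 - 0.142z.
Invertibility requires all roots to lie outside the unit circle, i.e. |z| > 1 for every root.
This is linear in z: 1 + (-0.142) z = 0  =>  z = -1/(-0.142) = 7.042254,  |z| = 7.042254.
Moduli of all roots: 7.0423.
All moduli strictly greater than 1? Yes.
Verdict: Invertible.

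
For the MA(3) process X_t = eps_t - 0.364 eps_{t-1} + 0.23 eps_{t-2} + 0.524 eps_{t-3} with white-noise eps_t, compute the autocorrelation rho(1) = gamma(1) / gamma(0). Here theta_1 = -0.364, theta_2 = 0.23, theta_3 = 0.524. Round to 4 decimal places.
\rho(1) = -0.2241

For an MA(q) process with theta_0 = 1, the autocovariance is
  gamma(k) = sigma^2 * sum_{i=0..q-k} theta_i * theta_{i+k},
and rho(k) = gamma(k) / gamma(0). Sigma^2 cancels.
  numerator   = (1)*(-0.364) + (-0.364)*(0.23) + (0.23)*(0.524) = -0.3272.
  denominator = (1)^2 + (-0.364)^2 + (0.23)^2 + (0.524)^2 = 1.459972.
  rho(1) = -0.3272 / 1.459972 = -0.2241.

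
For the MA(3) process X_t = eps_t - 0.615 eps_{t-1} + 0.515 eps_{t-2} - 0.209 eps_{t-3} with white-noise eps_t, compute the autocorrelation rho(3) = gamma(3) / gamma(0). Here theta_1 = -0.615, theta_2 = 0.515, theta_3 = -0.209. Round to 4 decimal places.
\rho(3) = -0.1239

For an MA(q) process with theta_0 = 1, the autocovariance is
  gamma(k) = sigma^2 * sum_{i=0..q-k} theta_i * theta_{i+k},
and rho(k) = gamma(k) / gamma(0). Sigma^2 cancels.
  numerator   = (1)*(-0.209) = -0.209.
  denominator = (1)^2 + (-0.615)^2 + (0.515)^2 + (-0.209)^2 = 1.687131.
  rho(3) = -0.209 / 1.687131 = -0.1239.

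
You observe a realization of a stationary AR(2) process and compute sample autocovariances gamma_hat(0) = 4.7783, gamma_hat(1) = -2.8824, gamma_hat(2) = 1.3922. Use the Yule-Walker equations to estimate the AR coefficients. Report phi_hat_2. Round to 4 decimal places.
\hat\phi_{2} = -0.1140

The Yule-Walker equations for an AR(p) process read, in matrix form,
  Gamma_p phi = r_p,   with   (Gamma_p)_{ij} = gamma(|i - j|),
                       (r_p)_i = gamma(i),   i,j = 1..p.
Substitute the sample gammas (Toeplitz matrix and right-hand side of size 2):
  Gamma_p = [[4.7783, -2.8824], [-2.8824, 4.7783]]
  r_p     = [-2.8824, 1.3922]
Written out:
  4.7783 phi_1 - 2.8824 phi_2 = -2.8824
  -2.8824 phi_1 + 4.7783 phi_2 = 1.3922
Solve by Cramer's rule:
  det = gamma(0)^2 - gamma(1)^2 = (4.7783)^2 - (-2.8824)^2 = 22.83215089 - 8.30822976 = 14.52392113
  phi_hat_1 = [gamma(1) gamma(0) - gamma(1) gamma(2)] / det = [(-2.8824)(4.7783) - (-2.8824)(1.3922)] / 14.52392113 = -9.76009464 / 14.52392113 = -0.672
  phi_hat_2 = [gamma(0) gamma(2) - gamma(1)^2] / det = [(4.7783)(1.3922) - (-2.8824)^2] / 14.52392113 = -1.6558805 / 14.52392113 = -0.114
So phi_hat = [-0.6720, -0.1140].
Therefore phi_hat_2 = -0.1140.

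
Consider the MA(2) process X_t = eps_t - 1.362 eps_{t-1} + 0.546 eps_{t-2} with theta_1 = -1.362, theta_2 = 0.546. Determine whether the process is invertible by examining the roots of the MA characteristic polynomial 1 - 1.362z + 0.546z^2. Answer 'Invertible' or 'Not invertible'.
\text{Invertible}

The MA(q) characteristic polynomial is P(z) = 1 - 1.362z + 0.546z^2.
Invertibility requires all roots to lie outside the unit circle, i.e. |z| > 1 for every root.
Set 1 + (-1.362) z + (0.546) z^2 = 0, i.e. a z^2 + b z + c = 0 with a = 0.546, b = -1.362, c = 1.
Discriminant D = b^2 - 4ac = (-1.362)^2 - 4*(0.546)*1 = 1.855044 - (2.184) = -0.328956.
D < 0, so the roots are the complex-conjugate pair z = (-b +/- i sqrt(-D)) / (2a) = 1.2473 +/- 0.5252i.
For a conjugate pair |z|^2 = z * conj(z) = (product of roots) = c/a = 1/(0.546) = 1.831502, so |z| = sqrt(1.831502) = 1.3533 for both roots.
Moduli of all roots: 1.3533, 1.3533.
All moduli strictly greater than 1? Yes.
Verdict: Invertible.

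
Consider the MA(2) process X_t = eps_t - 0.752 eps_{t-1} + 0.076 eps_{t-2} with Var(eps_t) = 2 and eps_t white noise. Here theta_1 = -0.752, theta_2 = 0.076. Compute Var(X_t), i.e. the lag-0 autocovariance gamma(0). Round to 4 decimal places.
\gamma(0) = 3.1426

For an MA(q) process X_t = eps_t + sum_i theta_i eps_{t-i} with
Var(eps_t) = sigma^2, the variance is
  gamma(0) = sigma^2 * (1 + sum_i theta_i^2).
  sum_i theta_i^2 = (-0.752)^2 + (0.076)^2 = 0.565504 + 0.005776 = 0.57128.
  gamma(0) = 2 * (1 + 0.57128) = 2 * 1.57128 = 3.14256, which rounds to 3.1426.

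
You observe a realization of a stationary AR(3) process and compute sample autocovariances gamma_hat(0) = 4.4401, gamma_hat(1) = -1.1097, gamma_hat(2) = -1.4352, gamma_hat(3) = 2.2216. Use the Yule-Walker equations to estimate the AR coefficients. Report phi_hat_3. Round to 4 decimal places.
\hat\phi_{3} = 0.3640

The Yule-Walker equations for an AR(p) process read, in matrix form,
  Gamma_p phi = r_p,   with   (Gamma_p)_{ij} = gamma(|i - j|),
                       (r_p)_i = gamma(i),   i,j = 1..p.
Substitute the sample gammas (Toeplitz matrix and right-hand side of size 3):
  Gamma_p = [[4.4401, -1.1097, -1.4352], [-1.1097, 4.4401, -1.1097], [-1.4352, -1.1097, 4.4401]]
  r_p     = [-1.1097, -1.4352, 2.2216]
Written out (R1..R3):
  (R1) 4.4401 phi_1 - 1.1097 phi_2 - 1.4352 phi_3 = -1.1097
  (R2) -1.1097 phi_1 + 4.4401 phi_2 - 1.1097 phi_3 = -1.4352
  (R3) -1.4352 phi_1 - 1.1097 phi_2 + 4.4401 phi_3 = 2.2216
Gaussian elimination:
  R2 <- R2 - (-1.1097/4.4401) R1 = R2 - (-0.249927) R1:  4.162756 phi_2 - 1.468395 phi_3 = -1.712544
  R3 <- R3 - (-1.4352/4.4401) R1 = R3 - (-0.323236) R1:  -1.468395 phi_2 + 3.976192 phi_3 = 1.862905
  R3 <- R3 - (-1.468395/4.162756) R2 = R3 - (-0.352746) R2:  3.458222 phi_3 = 1.258812
Back-substitution:
  phi_hat_3 = 1.258812 / 3.458222 = 0.364006
  phi_hat_2 = (-1.712544 - (-1.468395)(0.364006)) / 4.162756 = -0.282995
  phi_hat_1 = (-1.1097 - (-1.1097)(-0.282995) - (-1.4352)(0.364006)) / 4.4401 = -0.202995
So phi_hat = [-0.2030, -0.2830, 0.3640].
Therefore phi_hat_3 = 0.3640.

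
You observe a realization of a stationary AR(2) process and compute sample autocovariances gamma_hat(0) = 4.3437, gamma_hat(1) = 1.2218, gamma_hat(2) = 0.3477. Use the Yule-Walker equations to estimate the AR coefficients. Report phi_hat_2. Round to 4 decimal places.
\hat\phi_{2} = 0.0010

The Yule-Walker equations for an AR(p) process read, in matrix form,
  Gamma_p phi = r_p,   with   (Gamma_p)_{ij} = gamma(|i - j|),
                       (r_p)_i = gamma(i),   i,j = 1..p.
Substitute the sample gammas (Toeplitz matrix and right-hand side of size 2):
  Gamma_p = [[4.3437, 1.2218], [1.2218, 4.3437]]
  r_p     = [1.2218, 0.3477]
Written out:
  4.3437 phi_1 + 1.2218 phi_2 = 1.2218
  1.2218 phi_1 + 4.3437 phi_2 = 0.3477
Solve by Cramer's rule:
  det = gamma(0)^2 - gamma(1)^2 = (4.3437)^2 - (1.2218)^2 = 18.86772969 - 1.49279524 = 17.37493445
  phi_hat_1 = [gamma(1) gamma(0) - gamma(1) gamma(2)] / det = [(1.2218)(4.3437) - (1.2218)(0.3477)] / 17.37493445 = 4.8823128 / 17.37493445 = 0.281
  phi_hat_2 = [gamma(0) gamma(2) - gamma(1)^2] / det = [(4.3437)(0.3477) - (1.2218)^2] / 17.37493445 = 0.01750925 / 17.37493445 = 0.001
So phi_hat = [0.2810, 0.0010].
Therefore phi_hat_2 = 0.0010.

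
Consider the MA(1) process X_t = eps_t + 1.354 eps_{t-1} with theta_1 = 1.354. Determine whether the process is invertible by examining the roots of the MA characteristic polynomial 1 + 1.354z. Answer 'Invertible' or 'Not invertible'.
\text{Not invertible}

The MA(q) characteristic polynomial is P(z) = 1 + 1.354z.
Invertibility requires all roots to lie outside the unit circle, i.e. |z| > 1 for every root.
This is linear in z: 1 + (1.354) z = 0  =>  z = -1/(1.354) = -0.738552,  |z| = 0.738552.
Moduli of all roots: 0.7386.
All moduli strictly greater than 1? No.
Verdict: Not invertible.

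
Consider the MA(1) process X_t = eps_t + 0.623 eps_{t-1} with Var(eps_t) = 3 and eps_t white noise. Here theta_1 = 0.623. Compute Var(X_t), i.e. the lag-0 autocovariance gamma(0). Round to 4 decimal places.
\gamma(0) = 4.1644

For an MA(q) process X_t = eps_t + sum_i theta_i eps_{t-i} with
Var(eps_t) = sigma^2, the variance is
  gamma(0) = sigma^2 * (1 + sum_i theta_i^2).
  sum_i theta_i^2 = (0.623)^2 = 0.388129.
  gamma(0) = 3 * (1 + 0.388129) = 3 * 1.388129 = 4.164387, which rounds to 4.1644.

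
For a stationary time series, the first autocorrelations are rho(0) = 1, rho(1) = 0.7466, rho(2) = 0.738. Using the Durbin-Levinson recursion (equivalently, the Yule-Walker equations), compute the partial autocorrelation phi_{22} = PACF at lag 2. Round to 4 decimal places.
\phi_{22} = 0.4080

The PACF at lag k is phi_{kk}, the last component of the solution
to the Yule-Walker system G_k phi = r_k where
  (G_k)_{ij} = rho(|i - j|), (r_k)_i = rho(i), i,j = 1..k.
Equivalently, Durbin-Levinson gives phi_{kk} iteratively:
  phi_{11} = rho(1)
  phi_{kk} = [rho(k) - sum_{j=1..k-1} phi_{k-1,j} rho(k-j)]
            / [1 - sum_{j=1..k-1} phi_{k-1,j} rho(j)],
  phi_{k,j} = phi_{k-1,j} - phi_{kk} phi_{k-1,k-j},  j = 1..k-1.
Step k = 1:
  phi_11 = rho(1) = 0.7466.
Step k = 2:
  phi_22 = [rho(2) - phi_11 rho(1)] / [1 - phi_11 rho(1)] = [0.738 - (0.7466)(0.7466)] / [1 - (0.7466)(0.7466)]
         = 0.18058844 / 0.44258844 = 0.408.
Therefore phi_{22} = 0.4080.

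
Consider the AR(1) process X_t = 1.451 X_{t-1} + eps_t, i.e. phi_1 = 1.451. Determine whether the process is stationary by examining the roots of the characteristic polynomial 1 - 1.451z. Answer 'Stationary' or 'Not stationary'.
\text{Not stationary}

The AR(p) characteristic polynomial is P(z) = 1 - 1.451z.
Stationarity requires all roots to lie outside the unit circle, i.e. |z| > 1 for every root.
This is linear in z: 1 + (-1.451) z = 0  =>  z = -1/(-1.451) = 0.68918,  |z| = 0.68918.
Moduli of all roots: 0.6892.
All moduli strictly greater than 1? No.
Verdict: Not stationary.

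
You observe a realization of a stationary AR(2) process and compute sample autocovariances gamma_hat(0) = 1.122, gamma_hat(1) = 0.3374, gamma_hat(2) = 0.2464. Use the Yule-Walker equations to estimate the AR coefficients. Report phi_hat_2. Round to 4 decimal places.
\hat\phi_{2} = 0.1420

The Yule-Walker equations for an AR(p) process read, in matrix form,
  Gamma_p phi = r_p,   with   (Gamma_p)_{ij} = gamma(|i - j|),
                       (r_p)_i = gamma(i),   i,j = 1..p.
Substitute the sample gammas (Toeplitz matrix and right-hand side of size 2):
  Gamma_p = [[1.122, 0.3374], [0.3374, 1.122]]
  r_p     = [0.3374, 0.2464]
Written out:
  1.122 phi_1 + 0.3374 phi_2 = 0.3374
  0.3374 phi_1 + 1.122 phi_2 = 0.2464
Solve by Cramer's rule:
  det = gamma(0)^2 - gamma(1)^2 = (1.122)^2 - (0.3374)^2 = 1.258884 - 0.11383876 = 1.14504524
  phi_hat_1 = [gamma(1) gamma(0) - gamma(1) gamma(2)] / det = [(0.3374)(1.122) - (0.3374)(0.2464)] / 1.14504524 = 0.29542744 / 1.14504524 = 0.258
  phi_hat_2 = [gamma(0) gamma(2) - gamma(1)^2] / det = [(1.122)(0.2464) - (0.3374)^2] / 1.14504524 = 0.16262204 / 1.14504524 = 0.142
So phi_hat = [0.2580, 0.1420].
Therefore phi_hat_2 = 0.1420.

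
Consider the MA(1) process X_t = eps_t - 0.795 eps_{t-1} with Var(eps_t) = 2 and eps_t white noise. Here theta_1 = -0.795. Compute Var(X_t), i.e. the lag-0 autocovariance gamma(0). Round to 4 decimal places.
\gamma(0) = 3.2641

For an MA(q) process X_t = eps_t + sum_i theta_i eps_{t-i} with
Var(eps_t) = sigma^2, the variance is
  gamma(0) = sigma^2 * (1 + sum_i theta_i^2).
  sum_i theta_i^2 = (-0.795)^2 = 0.632025.
  gamma(0) = 2 * (1 + 0.632025) = 2 * 1.632025 = 3.26405, which rounds to 3.2641.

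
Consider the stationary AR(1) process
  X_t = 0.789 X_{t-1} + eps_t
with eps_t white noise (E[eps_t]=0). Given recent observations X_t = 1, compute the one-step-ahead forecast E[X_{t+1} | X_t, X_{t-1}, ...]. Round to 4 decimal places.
E[X_{t+1} \mid \mathcal F_t] = 0.7890

For an AR(p) model X_t = c + sum_i phi_i X_{t-i} + eps_t, the
one-step-ahead conditional mean is
  E[X_{t+1} | X_t, ...] = c + sum_i phi_i X_{t+1-i}.
Substitute known values:
  E[X_{t+1} | ...] = (0.789) * (1)
                   = 0.7890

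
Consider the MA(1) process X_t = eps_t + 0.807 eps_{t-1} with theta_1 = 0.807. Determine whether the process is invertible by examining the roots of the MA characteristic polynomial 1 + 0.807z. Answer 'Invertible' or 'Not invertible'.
\text{Invertible}

The MA(q) characteristic polynomial is P(z) = 1 + 0.807z.
Invertibility requires all roots to lie outside the unit circle, i.e. |z| > 1 for every root.
This is linear in z: 1 + (0.807) z = 0  =>  z = -1/(0.807) = -1.239157,  |z| = 1.239157.
Moduli of all roots: 1.2392.
All moduli strictly greater than 1? Yes.
Verdict: Invertible.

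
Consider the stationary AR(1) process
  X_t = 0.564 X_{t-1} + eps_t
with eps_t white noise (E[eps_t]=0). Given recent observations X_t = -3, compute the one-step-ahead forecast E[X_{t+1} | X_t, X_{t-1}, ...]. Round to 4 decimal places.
E[X_{t+1} \mid \mathcal F_t] = -1.6920

For an AR(p) model X_t = c + sum_i phi_i X_{t-i} + eps_t, the
one-step-ahead conditional mean is
  E[X_{t+1} | X_t, ...] = c + sum_i phi_i X_{t+1-i}.
Substitute known values:
  E[X_{t+1} | ...] = (0.564) * (-3)
                   = -1.6920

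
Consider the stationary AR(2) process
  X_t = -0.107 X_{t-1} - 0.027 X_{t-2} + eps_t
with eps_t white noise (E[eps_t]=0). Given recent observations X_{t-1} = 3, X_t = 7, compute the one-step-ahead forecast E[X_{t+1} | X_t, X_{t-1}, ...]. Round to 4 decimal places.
E[X_{t+1} \mid \mathcal F_t] = -0.8300

For an AR(p) model X_t = c + sum_i phi_i X_{t-i} + eps_t, the
one-step-ahead conditional mean is
  E[X_{t+1} | X_t, ...] = c + sum_i phi_i X_{t+1-i}.
Substitute known values:
  E[X_{t+1} | ...] = (-0.107) * (7) + (-0.027) * (3)
                   = -0.8300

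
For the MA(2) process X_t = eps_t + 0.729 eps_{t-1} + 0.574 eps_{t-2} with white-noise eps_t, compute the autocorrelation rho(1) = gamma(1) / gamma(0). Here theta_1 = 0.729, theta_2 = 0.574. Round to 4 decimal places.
\rho(1) = 0.6166

For an MA(q) process with theta_0 = 1, the autocovariance is
  gamma(k) = sigma^2 * sum_{i=0..q-k} theta_i * theta_{i+k},
and rho(k) = gamma(k) / gamma(0). Sigma^2 cancels.
  numerator   = (1)*(0.729) + (0.729)*(0.574) = 1.147446.
  denominator = (1)^2 + (0.729)^2 + (0.574)^2 = 1.860917.
  rho(1) = 1.147446 / 1.860917 = 0.6166.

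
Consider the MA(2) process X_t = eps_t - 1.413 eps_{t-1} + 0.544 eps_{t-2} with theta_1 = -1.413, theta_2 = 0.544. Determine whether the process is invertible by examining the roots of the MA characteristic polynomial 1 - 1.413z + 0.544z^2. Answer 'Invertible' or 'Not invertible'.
\text{Invertible}

The MA(q) characteristic polynomial is P(z) = 1 - 1.413z + 0.544z^2.
Invertibility requires all roots to lie outside the unit circle, i.e. |z| > 1 for every root.
Set 1 + (-1.413) z + (0.544) z^2 = 0, i.e. a z^2 + b z + c = 0 with a = 0.544, b = -1.413, c = 1.
Discriminant D = b^2 - 4ac = (-1.413)^2 - 4*(0.544)*1 = 1.996569 - (2.176) = -0.179431.
D < 0, so the roots are the complex-conjugate pair z = (-b +/- i sqrt(-D)) / (2a) = 1.2987 +/- 0.3893i.
For a conjugate pair |z|^2 = z * conj(z) = (product of roots) = c/a = 1/(0.544) = 1.838235, so |z| = sqrt(1.838235) = 1.3558 for both roots.
Moduli of all roots: 1.3558, 1.3558.
All moduli strictly greater than 1? Yes.
Verdict: Invertible.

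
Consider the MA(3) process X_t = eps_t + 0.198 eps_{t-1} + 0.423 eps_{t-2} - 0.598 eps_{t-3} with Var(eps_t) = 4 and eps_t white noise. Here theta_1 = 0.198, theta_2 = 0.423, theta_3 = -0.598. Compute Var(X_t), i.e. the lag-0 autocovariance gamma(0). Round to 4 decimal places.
\gamma(0) = 6.3029

For an MA(q) process X_t = eps_t + sum_i theta_i eps_{t-i} with
Var(eps_t) = sigma^2, the variance is
  gamma(0) = sigma^2 * (1 + sum_i theta_i^2).
  sum_i theta_i^2 = (0.198)^2 + (0.423)^2 + (-0.598)^2 = 0.039204 + 0.178929 + 0.357604 = 0.575737.
  gamma(0) = 4 * (1 + 0.575737) = 4 * 1.575737 = 6.302948, which rounds to 6.3029.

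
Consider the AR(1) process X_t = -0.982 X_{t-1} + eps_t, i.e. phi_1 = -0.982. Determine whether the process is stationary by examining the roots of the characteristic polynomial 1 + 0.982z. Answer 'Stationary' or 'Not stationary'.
\text{Stationary}

The AR(p) characteristic polynomial is P(z) = 1 + 0.982z.
Stationarity requires all roots to lie outside the unit circle, i.e. |z| > 1 for every root.
This is linear in z: 1 + (0.982) z = 0  =>  z = -1/(0.982) = -1.01833,  |z| = 1.01833.
Moduli of all roots: 1.0183.
All moduli strictly greater than 1? Yes.
Verdict: Stationary.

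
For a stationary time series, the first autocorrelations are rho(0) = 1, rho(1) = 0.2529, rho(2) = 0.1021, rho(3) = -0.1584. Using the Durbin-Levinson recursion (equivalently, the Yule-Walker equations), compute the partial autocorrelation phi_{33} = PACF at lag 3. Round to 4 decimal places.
\phi_{33} = -0.2070

The PACF at lag k is phi_{kk}, the last component of the solution
to the Yule-Walker system G_k phi = r_k where
  (G_k)_{ij} = rho(|i - j|), (r_k)_i = rho(i), i,j = 1..k.
Equivalently, Durbin-Levinson gives phi_{kk} iteratively:
  phi_{11} = rho(1)
  phi_{kk} = [rho(k) - sum_{j=1..k-1} phi_{k-1,j} rho(k-j)]
            / [1 - sum_{j=1..k-1} phi_{k-1,j} rho(j)],
  phi_{k,j} = phi_{k-1,j} - phi_{kk} phi_{k-1,k-j},  j = 1..k-1.
Step k = 1:
  phi_11 = rho(1) = 0.2529.
Step k = 2:
  phi_22 = [rho(2) - phi_11 rho(1)] / [1 - phi_11 rho(1)] = [0.1021 - (0.2529)(0.2529)] / [1 - (0.2529)(0.2529)]
         = 0.03814159 / 0.93604159 = 0.040748.
  Update: phi_21 = phi_11 - phi_22 phi_11 = 0.2529 - (0.040748)(0.2529) = 0.242595.
Step k = 3:
  phi_33 = [rho(3) - phi_21 rho(2) - phi_22 rho(1)] / [1 - phi_21 rho(1) - phi_22 rho(2)]
    numerator   = -0.1584 - (0.242595)(0.1021) - (0.040748)(0.2529) = -0.19347404
    denominator = 1 - (0.242595)(0.2529) - (0.040748)(0.1021) = 0.93448741
  phi_33 = -0.19347404 / 0.93448741 = -0.207.
Therefore phi_{33} = -0.2070.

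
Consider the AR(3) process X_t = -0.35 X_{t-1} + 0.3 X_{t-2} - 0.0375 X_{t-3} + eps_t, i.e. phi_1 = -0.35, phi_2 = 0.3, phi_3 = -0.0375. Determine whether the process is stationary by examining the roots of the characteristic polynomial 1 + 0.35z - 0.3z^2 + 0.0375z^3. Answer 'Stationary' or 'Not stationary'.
\text{Stationary}

The AR(p) characteristic polynomial is P(z) = 1 + 0.35z - 0.3z^2 + 0.0375z^3.
Stationarity requires all roots to lie outside the unit circle, i.e. |z| > 1 for every root.
Degree 3: look for a simple real root z0 first, then factor out (1 - z/z0) and solve the remaining quadratic.
Testing z0 = 4: P(4) = 1 + (0.35)(4) + (-0.3)(4)^2 + (0.0375)(4)^3
  = 1 + (1.4) + (-4.8) + (2.4) = 0.  So z_0 = 4 is a root, |z_0| = 4.
Divide out the factor (1 - 0.25 z) = (1 - z/z0) (since 1/z0 = 0.25):
  P(z) = (1 - 0.25 z)(1 + (0.6) z + (-0.15) z^2)
  [check: z-coef 0.6 - (0.25) = 0.35; z^2-coef -0.15 - (0.25)(0.6) = -0.3; z^3-coef -(0.25)(-0.15) = 0.0375.]
Remaining roots from the quadratic factor 1 + (0.6) z + (-0.15) z^2:
  Set 1 + (0.6) z + (-0.15) z^2 = 0, i.e. a z^2 + b z + c = 0 with a = -0.15, b = 0.6, c = 1.
  Discriminant D = b^2 - 4ac = (0.6)^2 - 4*(-0.15)*1 = 0.36 - (-0.6) = 0.96.
  D >= 0, so the roots are real: z = (-b +/- sqrt(D)) / (2a) = (-0.6 +/- 0.979796) / (-0.3).
    z_1 = (-0.6 + 0.979796) / (-0.3) = -1.266,   |z_1| = 1.266.
    z_2 = (-0.6 - 0.979796) / (-0.3) = 5.266,   |z_2| = 5.266.
Moduli of all roots: 4.0000, 1.2660, 5.2660.
All moduli strictly greater than 1? Yes.
Verdict: Stationary.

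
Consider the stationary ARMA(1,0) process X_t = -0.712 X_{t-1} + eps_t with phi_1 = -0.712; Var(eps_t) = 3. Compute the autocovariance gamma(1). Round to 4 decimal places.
\gamma(1) = -4.3322

Multiply the model equation by X_{t-k} and take expectations. With theta_0 = psi_0 = 1 and psi_j the MA(infinity) weights, this gives
  gamma(k) - sum_i phi_i gamma(k-i) = c_k,
  c_k = sigma^2 * sum_{j=k..q} theta_j psi_{j-k}   (c_k = 0 for k > q),
using gamma(-m) = gamma(m).
Pure AR (q = 0): c_0 = sigma^2 = 3, c_k = 0 for k >= 1.
Equations for k = 0 and k = 1 (AR order 1):
  gamma(0) = phi_1 gamma(1) + c_0
  gamma(1) = phi_1 gamma(0) + c_1
Substituting the second into the first: gamma(0) (1 - phi_1^2) = c_0 + phi_1 c_1, so
  gamma(0) = c_0 / (1 - phi_1^2) = 3 / (1 - (-0.712)^2) = 3 / 0.493056 = 6.084502.
  gamma(1) = phi_1 gamma(0) = (-0.712)(6.084502) = -4.332165.
Therefore gamma(1) = -4.3322 (to 4 decimal places).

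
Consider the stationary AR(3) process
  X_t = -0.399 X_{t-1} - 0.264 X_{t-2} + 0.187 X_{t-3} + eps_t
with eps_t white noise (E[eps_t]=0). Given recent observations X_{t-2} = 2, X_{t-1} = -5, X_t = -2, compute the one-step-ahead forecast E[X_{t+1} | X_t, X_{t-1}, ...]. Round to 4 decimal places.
E[X_{t+1} \mid \mathcal F_t] = 2.4920

For an AR(p) model X_t = c + sum_i phi_i X_{t-i} + eps_t, the
one-step-ahead conditional mean is
  E[X_{t+1} | X_t, ...] = c + sum_i phi_i X_{t+1-i}.
Substitute known values:
  E[X_{t+1} | ...] = (-0.399) * (-2) + (-0.264) * (-5) + (0.187) * (2)
                   = 2.4920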